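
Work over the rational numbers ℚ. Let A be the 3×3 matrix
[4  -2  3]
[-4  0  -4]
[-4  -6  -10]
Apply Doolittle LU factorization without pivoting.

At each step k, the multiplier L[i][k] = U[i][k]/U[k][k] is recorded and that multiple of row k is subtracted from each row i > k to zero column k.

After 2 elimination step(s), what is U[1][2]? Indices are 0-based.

U[1][2] = -1

[col 0] pivot 4
  R1 -= -1*R0 → (0, -2, -1)  (L[1][0] := -1)
  R2 -= -1*R0 → (0, -8, -7)  (L[2][0] := -1)
[col 1] pivot -2
  R2 -= 4*R1 → (0, 0, -3)  (L[2][1] := 4)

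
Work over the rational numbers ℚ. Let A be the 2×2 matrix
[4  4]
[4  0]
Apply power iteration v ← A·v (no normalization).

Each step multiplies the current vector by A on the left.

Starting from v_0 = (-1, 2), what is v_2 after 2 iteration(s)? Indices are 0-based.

v_2 = (0, 16)

v_0 = (-1, 2).
v_1 = A·v_0 = (4, -4).
v_2 = A·v_1 = (0, 16).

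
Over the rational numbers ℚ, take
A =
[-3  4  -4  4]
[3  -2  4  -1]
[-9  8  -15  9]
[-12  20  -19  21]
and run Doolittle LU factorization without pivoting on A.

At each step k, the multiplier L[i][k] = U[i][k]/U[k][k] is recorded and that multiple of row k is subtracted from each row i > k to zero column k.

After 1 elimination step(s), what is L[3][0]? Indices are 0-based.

k=0: U[0][0]=-3
  eliminate (1,0): mult=-1, new row 1: (0, 2, 0, 3); set L[1][0]=-1
  eliminate (2,0): mult=3, new row 2: (0, -4, -3, -3); set L[2][0]=3
  eliminate (3,0): mult=4, new row 3: (0, 4, -3, 5); set L[3][0]=4

L[3][0] = 4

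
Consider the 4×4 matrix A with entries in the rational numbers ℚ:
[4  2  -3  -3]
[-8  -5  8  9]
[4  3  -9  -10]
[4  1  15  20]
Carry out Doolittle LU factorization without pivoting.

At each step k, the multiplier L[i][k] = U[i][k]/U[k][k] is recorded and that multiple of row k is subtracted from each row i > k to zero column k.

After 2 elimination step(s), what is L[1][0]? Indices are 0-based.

Step 1: pivot at (0,0) is 4.
  row1 ← row1 − (-2)·row0  ⇒  L[1][0]=-2, U row1=(0, -1, 2, 3)
  row2 ← row2 − (1)·row0  ⇒  L[2][0]=1, U row2=(0, 1, -6, -7)
  row3 ← row3 − (1)·row0  ⇒  L[3][0]=1, U row3=(0, -1, 18, 23)
Step 2: pivot at (1,1) is -1.
  row2 ← row2 − (-1)·row1  ⇒  L[2][1]=-1, U row2=(0, 0, -4, -4)
  row3 ← row3 − (1)·row1  ⇒  L[3][1]=1, U row3=(0, 0, 16, 20)

L[1][0] = -2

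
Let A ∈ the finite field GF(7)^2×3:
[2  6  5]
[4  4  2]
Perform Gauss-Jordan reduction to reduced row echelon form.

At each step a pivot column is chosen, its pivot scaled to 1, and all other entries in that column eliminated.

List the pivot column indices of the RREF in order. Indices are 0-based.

pivot(0,0)=2: scale R0 → (1, 3, 6)
  clear (1,0): R1 −= (4)R0 → (0, 6, 6)
pivot(1,1)=6: scale R1 → (0, 1, 1)
  clear (0,1): R0 −= (3)R1 → (1, 0, 3)

pivot columns: 0, 1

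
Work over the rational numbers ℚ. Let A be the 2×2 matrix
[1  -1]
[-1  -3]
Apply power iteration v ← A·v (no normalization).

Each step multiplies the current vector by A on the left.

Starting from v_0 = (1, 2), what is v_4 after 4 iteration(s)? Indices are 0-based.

v_4 = (56, 232)

v_0 = (1, 2).
v_1 = A·v_0 = (-1, -7).
v_2 = A·v_1 = (6, 22).
v_3 = A·v_2 = (-16, -72).
v_4 = A·v_3 = (56, 232).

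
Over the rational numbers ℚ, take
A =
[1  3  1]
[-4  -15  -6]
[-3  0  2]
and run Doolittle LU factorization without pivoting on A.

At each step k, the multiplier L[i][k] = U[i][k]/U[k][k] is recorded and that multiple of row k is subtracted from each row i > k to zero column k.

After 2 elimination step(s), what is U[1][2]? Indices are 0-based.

[col 0] pivot 1
  R1 -= -4*R0 → (0, -3, -2)  (L[1][0] := -4)
  R2 -= -3*R0 → (0, 9, 5)  (L[2][0] := -3)
[col 1] pivot -3
  R2 -= -3*R1 → (0, 0, -1)  (L[2][1] := -3)

U[1][2] = -2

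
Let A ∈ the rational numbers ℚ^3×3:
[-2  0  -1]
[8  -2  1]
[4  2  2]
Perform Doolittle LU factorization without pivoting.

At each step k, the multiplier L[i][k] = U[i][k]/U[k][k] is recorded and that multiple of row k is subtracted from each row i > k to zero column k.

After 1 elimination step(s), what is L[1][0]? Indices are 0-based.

L[1][0] = -4

k=0: U[0][0]=-2
  eliminate (1,0): mult=-4, new row 1: (0, -2, -3); set L[1][0]=-4
  eliminate (2,0): mult=-2, new row 2: (0, 2, 0); set L[2][0]=-2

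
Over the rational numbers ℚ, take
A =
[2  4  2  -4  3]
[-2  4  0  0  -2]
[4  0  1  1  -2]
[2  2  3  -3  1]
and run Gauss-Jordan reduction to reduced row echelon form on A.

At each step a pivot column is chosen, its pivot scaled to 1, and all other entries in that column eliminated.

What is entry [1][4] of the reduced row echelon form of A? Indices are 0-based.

M[1][4] = -2/5

pivot(0,0)=2: scale R0 → (1, 2, 1, -2, 3/2)
  clear (1,0): R1 −= (-2)R0 → (0, 8, 2, -4, 1)
  clear (2,0): R2 −= (4)R0 → (0, -8, -3, 9, -8)
  clear (3,0): R3 −= (2)R0 → (0, -2, 1, 1, -2)
pivot(1,1)=8: scale R1 → (0, 1, 1/4, -1/2, 1/8)
  clear (0,1): R0 −= (2)R1 → (1, 0, 1/2, -1, 5/4)
  clear (2,1): R2 −= (-8)R1 → (0, 0, -1, 5, -7)
  clear (3,1): R3 −= (-2)R1 → (0, 0, 3/2, 0, -7/4)
pivot(2,2)=-1: scale R2 → (0, 0, 1, -5, 7)
  clear (0,2): R0 −= (1/2)R2 → (1, 0, 0, 3/2, -9/4)
  clear (1,2): R1 −= (1/4)R2 → (0, 1, 0, 3/4, -13/8)
  clear (3,2): R3 −= (3/2)R2 → (0, 0, 0, 15/2, -49/4)
pivot(3,3)=15/2: scale R3 → (0, 0, 0, 1, -49/30)
  clear (0,3): R0 −= (3/2)R3 → (1, 0, 0, 0, 1/5)
  clear (1,3): R1 −= (3/4)R3 → (0, 1, 0, 0, -2/5)
  clear (2,3): R2 −= (-5)R3 → (0, 0, 1, 0, -7/6)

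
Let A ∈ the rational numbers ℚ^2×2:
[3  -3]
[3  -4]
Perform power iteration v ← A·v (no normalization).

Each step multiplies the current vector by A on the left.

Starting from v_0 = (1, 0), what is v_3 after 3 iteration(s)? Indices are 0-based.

v_0 = (1, 0).
v_1 = A·v_0 = (3, 3).
v_2 = A·v_1 = (0, -3).
v_3 = A·v_2 = (9, 12).

v_3 = (9, 12)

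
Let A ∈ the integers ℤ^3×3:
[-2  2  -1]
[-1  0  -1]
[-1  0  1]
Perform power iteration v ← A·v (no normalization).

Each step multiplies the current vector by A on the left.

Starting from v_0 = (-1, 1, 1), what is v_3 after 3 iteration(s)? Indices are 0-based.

v_0 = (-1, 1, 1).
v_1 = A·v_0 = (3, 0, 2).
v_2 = A·v_1 = (-8, -5, -1).
v_3 = A·v_2 = (7, 9, 7).

v_3 = (7, 9, 7)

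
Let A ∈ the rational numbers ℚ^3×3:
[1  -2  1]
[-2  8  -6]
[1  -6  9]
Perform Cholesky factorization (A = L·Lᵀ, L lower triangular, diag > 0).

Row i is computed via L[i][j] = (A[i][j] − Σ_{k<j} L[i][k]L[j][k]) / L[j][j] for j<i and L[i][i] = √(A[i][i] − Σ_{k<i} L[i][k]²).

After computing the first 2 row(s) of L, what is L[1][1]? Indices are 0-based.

L[1][1] = 2

Step 1: L[0][0] = √(1) = 1.
  L[1][0] = (-2) / L[0][0] = -2.
Step 2: L[1][1] = √(4) = 2.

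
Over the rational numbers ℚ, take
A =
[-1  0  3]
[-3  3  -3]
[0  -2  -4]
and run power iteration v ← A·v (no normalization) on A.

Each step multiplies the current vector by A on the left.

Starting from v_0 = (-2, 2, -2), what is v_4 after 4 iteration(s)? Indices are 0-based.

v_4 = (472, 1026, -940)

v_0 = (-2, 2, -2).
v_1 = A·v_0 = (-4, 18, 4).
v_2 = A·v_1 = (16, 54, -52).
v_3 = A·v_2 = (-172, 270, 100).
v_4 = A·v_3 = (472, 1026, -940).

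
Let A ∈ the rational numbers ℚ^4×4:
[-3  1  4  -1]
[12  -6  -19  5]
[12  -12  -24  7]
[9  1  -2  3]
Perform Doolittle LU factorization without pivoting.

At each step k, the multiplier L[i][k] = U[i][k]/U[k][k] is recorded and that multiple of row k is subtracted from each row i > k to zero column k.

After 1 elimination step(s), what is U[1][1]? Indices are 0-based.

Step 1: pivot at (0,0) is -3.
  row1 ← row1 − (-4)·row0  ⇒  L[1][0]=-4, U row1=(0, -2, -3, 1)
  row2 ← row2 − (-4)·row0  ⇒  L[2][0]=-4, U row2=(0, -8, -8, 3)
  row3 ← row3 − (-3)·row0  ⇒  L[3][0]=-3, U row3=(0, 4, 10, 0)

U[1][1] = -2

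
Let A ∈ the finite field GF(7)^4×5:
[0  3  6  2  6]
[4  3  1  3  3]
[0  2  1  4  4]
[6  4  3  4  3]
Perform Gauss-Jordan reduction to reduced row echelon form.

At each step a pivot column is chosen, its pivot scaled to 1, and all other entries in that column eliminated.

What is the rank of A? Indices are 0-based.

[1] R0 <-> R1
[1] R0 /= 4  ⇒  (1, 6, 2, 6, 6)
     R3 -= 6·R0  ⇒  (0, 3, 5, 3, 2)
[2] R1 /= 3  ⇒  (0, 1, 2, 3, 2)
     R0 -= 6·R1  ⇒  (1, 0, 4, 2, 1)
     R2 -= 2·R1  ⇒  (0, 0, 4, 5, 0)
     R3 -= 3·R1  ⇒  (0, 0, 6, 1, 3)
[3] R2 /= 4  ⇒  (0, 0, 1, 3, 0)
     R0 -= 4·R2  ⇒  (1, 0, 0, 4, 1)
     R1 -= 2·R2  ⇒  (0, 1, 0, 4, 2)
     R3 -= 6·R2  ⇒  (0, 0, 0, 4, 3)
[4] R3 /= 4  ⇒  (0, 0, 0, 1, 6)
     R0 -= 4·R3  ⇒  (1, 0, 0, 0, 5)
     R1 -= 4·R3  ⇒  (0, 1, 0, 0, 6)
     R2 -= 3·R3  ⇒  (0, 0, 1, 0, 3)

rank = 4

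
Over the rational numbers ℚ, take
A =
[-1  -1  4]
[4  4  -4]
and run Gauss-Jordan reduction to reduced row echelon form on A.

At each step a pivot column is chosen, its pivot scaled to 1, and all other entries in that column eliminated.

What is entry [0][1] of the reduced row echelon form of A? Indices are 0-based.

step 1: normalize row 0 (÷-1) = (1, 1, -4)
  row 1: subtract 4×row0 = (0, 0, 12)
skip col 1 (zero from row 1)
step 2: normalize row 1 (÷12) = (0, 0, 1)
  row 0: subtract -4×row1 = (1, 1, 0)

M[0][1] = 1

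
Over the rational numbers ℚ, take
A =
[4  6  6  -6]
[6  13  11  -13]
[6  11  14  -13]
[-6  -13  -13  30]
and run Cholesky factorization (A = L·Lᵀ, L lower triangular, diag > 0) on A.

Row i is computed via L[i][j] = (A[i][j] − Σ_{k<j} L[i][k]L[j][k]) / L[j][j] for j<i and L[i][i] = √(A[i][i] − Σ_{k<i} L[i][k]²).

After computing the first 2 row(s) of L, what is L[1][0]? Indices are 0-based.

Step 1: L[0][0] = √(4) = 2.
  L[1][0] = (6) / L[0][0] = 3.
Step 2: L[1][1] = √(4) = 2.

L[1][0] = 3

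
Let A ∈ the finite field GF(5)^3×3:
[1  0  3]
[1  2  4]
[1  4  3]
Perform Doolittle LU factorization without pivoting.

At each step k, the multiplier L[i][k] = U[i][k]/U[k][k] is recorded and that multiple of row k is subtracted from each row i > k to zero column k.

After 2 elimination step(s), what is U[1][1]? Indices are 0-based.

k=0: U[0][0]=1
  eliminate (1,0): mult=1, new row 1: (0, 2, 1); set L[1][0]=1
  eliminate (2,0): mult=1, new row 2: (0, 4, 0); set L[2][0]=1
k=1: U[1][1]=2
  eliminate (2,1): mult=2, new row 2: (0, 0, 3); set L[2][1]=2

U[1][1] = 2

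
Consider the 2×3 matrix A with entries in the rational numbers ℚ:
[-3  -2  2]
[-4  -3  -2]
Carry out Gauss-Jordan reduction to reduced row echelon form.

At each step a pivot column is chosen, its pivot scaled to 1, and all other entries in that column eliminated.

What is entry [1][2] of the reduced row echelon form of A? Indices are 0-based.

M[1][2] = 14

[1] R0 /= -3  ⇒  (1, 2/3, -2/3)
     R1 -= -4·R0  ⇒  (0, -1/3, -14/3)
[2] R1 /= -1/3  ⇒  (0, 1, 14)
     R0 -= 2/3·R1  ⇒  (1, 0, -10)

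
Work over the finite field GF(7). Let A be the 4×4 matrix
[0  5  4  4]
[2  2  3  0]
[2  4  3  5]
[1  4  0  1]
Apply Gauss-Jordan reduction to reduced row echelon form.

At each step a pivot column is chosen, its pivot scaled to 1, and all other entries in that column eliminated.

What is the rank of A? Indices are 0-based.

[1] R0 <-> R1
[1] R0 /= 2  ⇒  (1, 1, 5, 0)
     R2 -= 2·R0  ⇒  (0, 2, 0, 5)
     R3 -= 1·R0  ⇒  (0, 3, 2, 1)
[2] R1 /= 5  ⇒  (0, 1, 5, 5)
     R0 -= 1·R1  ⇒  (1, 0, 0, 2)
     R2 -= 2·R1  ⇒  (0, 0, 4, 2)
     R3 -= 3·R1  ⇒  (0, 0, 1, 0)
[3] R2 /= 4  ⇒  (0, 0, 1, 4)
     R1 -= 5·R2  ⇒  (0, 1, 0, 6)
     R3 -= 1·R2  ⇒  (0, 0, 0, 3)
[4] R3 /= 3  ⇒  (0, 0, 0, 1)
     R0 -= 2·R3  ⇒  (1, 0, 0, 0)
     R1 -= 6·R3  ⇒  (0, 1, 0, 0)
     R2 -= 4·R3  ⇒  (0, 0, 1, 0)

rank = 4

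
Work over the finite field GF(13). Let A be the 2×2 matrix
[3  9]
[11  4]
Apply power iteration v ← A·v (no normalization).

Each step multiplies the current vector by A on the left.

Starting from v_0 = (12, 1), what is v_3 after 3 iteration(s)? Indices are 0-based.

v_3 = (12, 8)

v_0 = (12, 1).
v_1 = A·v_0 = (6, 6).
v_2 = A·v_1 = (7, 12).
v_3 = A·v_2 = (12, 8).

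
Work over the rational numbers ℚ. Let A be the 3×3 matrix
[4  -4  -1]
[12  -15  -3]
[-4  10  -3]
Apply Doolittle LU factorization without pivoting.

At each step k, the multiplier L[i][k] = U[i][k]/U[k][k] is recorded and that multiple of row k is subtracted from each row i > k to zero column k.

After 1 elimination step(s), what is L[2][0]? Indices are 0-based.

k=0: U[0][0]=4
  eliminate (1,0): mult=3, new row 1: (0, -3, 0); set L[1][0]=3
  eliminate (2,0): mult=-1, new row 2: (0, 6, -4); set L[2][0]=-1

L[2][0] = -1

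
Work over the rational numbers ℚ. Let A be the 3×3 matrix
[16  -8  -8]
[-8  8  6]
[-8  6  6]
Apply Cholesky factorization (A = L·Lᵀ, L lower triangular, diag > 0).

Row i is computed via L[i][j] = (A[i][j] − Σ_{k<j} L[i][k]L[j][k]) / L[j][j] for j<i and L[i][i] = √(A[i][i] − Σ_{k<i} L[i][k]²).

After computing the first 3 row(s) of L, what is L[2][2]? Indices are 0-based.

Step 1: L[0][0] = √(16) = 4.
  L[1][0] = (-8) / L[0][0] = -2.
Step 2: L[1][1] = √(4) = 2.
  L[2][0] = (-8) / L[0][0] = -2.
  L[2][1] = (2) / L[1][1] = 1.
Step 3: L[2][2] = √(1) = 1.

L[2][2] = 1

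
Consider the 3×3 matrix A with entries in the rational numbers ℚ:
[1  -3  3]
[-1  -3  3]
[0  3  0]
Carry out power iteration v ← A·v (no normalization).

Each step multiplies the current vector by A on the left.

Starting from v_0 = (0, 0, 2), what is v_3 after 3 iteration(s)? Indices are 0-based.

v_0 = (0, 0, 2).
v_1 = A·v_0 = (6, 6, 0).
v_2 = A·v_1 = (-12, -24, 18).
v_3 = A·v_2 = (114, 138, -72).

v_3 = (114, 138, -72)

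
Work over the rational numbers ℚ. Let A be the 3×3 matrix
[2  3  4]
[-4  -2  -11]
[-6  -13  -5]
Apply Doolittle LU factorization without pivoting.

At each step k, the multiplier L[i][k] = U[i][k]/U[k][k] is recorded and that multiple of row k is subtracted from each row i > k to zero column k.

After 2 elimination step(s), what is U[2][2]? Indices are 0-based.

U[2][2] = 4

[col 0] pivot 2
  R1 -= -2*R0 → (0, 4, -3)  (L[1][0] := -2)
  R2 -= -3*R0 → (0, -4, 7)  (L[2][0] := -3)
[col 1] pivot 4
  R2 -= -1*R1 → (0, 0, 4)  (L[2][1] := -1)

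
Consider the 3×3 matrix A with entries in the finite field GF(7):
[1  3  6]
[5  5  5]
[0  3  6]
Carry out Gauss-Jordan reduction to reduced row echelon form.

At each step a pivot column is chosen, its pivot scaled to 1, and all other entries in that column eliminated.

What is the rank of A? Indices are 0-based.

rank = 3

step 1: normalize row 0 (÷1) = (1, 3, 6)
  row 1: subtract 5×row0 = (0, 4, 3)
step 2: normalize row 1 (÷4) = (0, 1, 6)
  row 0: subtract 3×row1 = (1, 0, 2)
  row 2: subtract 3×row1 = (0, 0, 2)
step 3: normalize row 2 (÷2) = (0, 0, 1)
  row 0: subtract 2×row2 = (1, 0, 0)
  row 1: subtract 6×row2 = (0, 1, 0)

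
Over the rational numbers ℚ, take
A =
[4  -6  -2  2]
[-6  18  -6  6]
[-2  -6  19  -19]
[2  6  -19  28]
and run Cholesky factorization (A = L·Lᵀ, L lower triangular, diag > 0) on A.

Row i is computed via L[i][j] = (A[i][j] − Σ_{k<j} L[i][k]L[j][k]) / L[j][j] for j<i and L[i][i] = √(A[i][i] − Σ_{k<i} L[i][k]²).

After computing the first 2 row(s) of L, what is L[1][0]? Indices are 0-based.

Step 1: L[0][0] = √(4) = 2.
  L[1][0] = (-6) / L[0][0] = -3.
Step 2: L[1][1] = √(9) = 3.

L[1][0] = -3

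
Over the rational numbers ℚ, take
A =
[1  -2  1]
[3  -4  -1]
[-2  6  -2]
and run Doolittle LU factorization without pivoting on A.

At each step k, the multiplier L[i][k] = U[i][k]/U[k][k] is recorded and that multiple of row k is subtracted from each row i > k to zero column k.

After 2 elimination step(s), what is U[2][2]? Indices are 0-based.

U[2][2] = 4

[col 0] pivot 1
  R1 -= 3*R0 → (0, 2, -4)  (L[1][0] := 3)
  R2 -= -2*R0 → (0, 2, 0)  (L[2][0] := -2)
[col 1] pivot 2
  R2 -= 1*R1 → (0, 0, 4)  (L[2][1] := 1)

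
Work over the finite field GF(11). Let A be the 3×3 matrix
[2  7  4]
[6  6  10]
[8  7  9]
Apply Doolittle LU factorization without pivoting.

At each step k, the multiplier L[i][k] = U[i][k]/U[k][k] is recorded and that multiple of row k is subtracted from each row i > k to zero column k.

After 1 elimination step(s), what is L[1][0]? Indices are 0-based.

[col 0] pivot 2
  R1 -= 3*R0 → (0, 7, 9)  (L[1][0] := 3)
  R2 -= 4*R0 → (0, 1, 4)  (L[2][0] := 4)

L[1][0] = 3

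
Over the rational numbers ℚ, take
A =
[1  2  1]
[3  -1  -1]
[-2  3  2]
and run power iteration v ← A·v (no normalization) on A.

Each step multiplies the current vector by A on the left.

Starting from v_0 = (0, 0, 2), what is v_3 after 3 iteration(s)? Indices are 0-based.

v_3 = (8, 4, 4)

v_0 = (0, 0, 2).
v_1 = A·v_0 = (2, -2, 4).
v_2 = A·v_1 = (2, 4, -2).
v_3 = A·v_2 = (8, 4, 4).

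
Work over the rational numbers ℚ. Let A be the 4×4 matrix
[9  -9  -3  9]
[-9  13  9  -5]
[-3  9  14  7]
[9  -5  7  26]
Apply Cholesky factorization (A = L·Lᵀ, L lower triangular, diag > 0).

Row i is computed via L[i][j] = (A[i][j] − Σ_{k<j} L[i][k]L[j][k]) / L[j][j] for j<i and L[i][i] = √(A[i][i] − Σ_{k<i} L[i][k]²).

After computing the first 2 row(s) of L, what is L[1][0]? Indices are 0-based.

L[1][0] = -3

Step 1: L[0][0] = √(9) = 3.
  L[1][0] = (-9) / L[0][0] = -3.
Step 2: L[1][1] = √(4) = 2.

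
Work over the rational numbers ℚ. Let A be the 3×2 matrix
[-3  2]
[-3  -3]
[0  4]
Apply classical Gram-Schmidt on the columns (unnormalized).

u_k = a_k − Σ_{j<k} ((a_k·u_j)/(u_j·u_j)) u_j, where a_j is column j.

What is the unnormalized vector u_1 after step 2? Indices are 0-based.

Step 1: u_0 = a_0 = (-3, -3, 0).
Step 2: u_1 = a_1 − (1/6)·u_0 = (5/2, -5/2, 4).

u_1 = (5/2, -5/2, 4)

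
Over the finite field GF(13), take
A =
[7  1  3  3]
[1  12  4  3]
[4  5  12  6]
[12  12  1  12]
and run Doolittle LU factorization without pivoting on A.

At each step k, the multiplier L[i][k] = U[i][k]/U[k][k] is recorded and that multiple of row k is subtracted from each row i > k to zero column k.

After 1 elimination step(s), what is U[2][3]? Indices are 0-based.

[col 0] pivot 7
  R1 -= 2*R0 → (0, 10, 11, 10)  (L[1][0] := 2)
  R2 -= 8*R0 → (0, 10, 1, 8)  (L[2][0] := 8)
  R3 -= 11*R0 → (0, 1, 7, 5)  (L[3][0] := 11)

U[2][3] = 8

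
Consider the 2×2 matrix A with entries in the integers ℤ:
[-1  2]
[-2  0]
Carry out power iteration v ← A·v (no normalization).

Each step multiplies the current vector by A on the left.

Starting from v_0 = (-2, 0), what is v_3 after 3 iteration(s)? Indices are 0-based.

v_3 = (-14, -12)

v_0 = (-2, 0).
v_1 = A·v_0 = (2, 4).
v_2 = A·v_1 = (6, -4).
v_3 = A·v_2 = (-14, -12).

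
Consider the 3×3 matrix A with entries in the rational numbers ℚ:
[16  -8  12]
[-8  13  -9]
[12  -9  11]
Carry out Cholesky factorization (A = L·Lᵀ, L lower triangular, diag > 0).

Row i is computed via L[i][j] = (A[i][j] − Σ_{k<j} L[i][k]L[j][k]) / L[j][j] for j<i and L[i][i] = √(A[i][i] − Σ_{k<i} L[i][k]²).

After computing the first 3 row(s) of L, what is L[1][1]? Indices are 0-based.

L[1][1] = 3

Step 1: L[0][0] = √(16) = 4.
  L[1][0] = (-8) / L[0][0] = -2.
Step 2: L[1][1] = √(9) = 3.
  L[2][0] = (12) / L[0][0] = 3.
  L[2][1] = (-3) / L[1][1] = -1.
Step 3: L[2][2] = √(1) = 1.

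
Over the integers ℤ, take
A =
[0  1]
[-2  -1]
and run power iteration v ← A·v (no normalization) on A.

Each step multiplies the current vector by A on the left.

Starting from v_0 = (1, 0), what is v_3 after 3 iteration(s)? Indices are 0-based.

v_3 = (2, 2)

v_0 = (1, 0).
v_1 = A·v_0 = (0, -2).
v_2 = A·v_1 = (-2, 2).
v_3 = A·v_2 = (2, 2).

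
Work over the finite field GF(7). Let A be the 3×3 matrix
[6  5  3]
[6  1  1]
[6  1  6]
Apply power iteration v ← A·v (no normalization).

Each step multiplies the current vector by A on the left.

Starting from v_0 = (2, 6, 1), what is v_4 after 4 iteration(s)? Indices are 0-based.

v_0 = (2, 6, 1).
v_1 = A·v_0 = (3, 5, 3).
v_2 = A·v_1 = (3, 5, 6).
v_3 = A·v_2 = (5, 1, 3).
v_4 = A·v_3 = (2, 6, 0).

v_4 = (2, 6, 0)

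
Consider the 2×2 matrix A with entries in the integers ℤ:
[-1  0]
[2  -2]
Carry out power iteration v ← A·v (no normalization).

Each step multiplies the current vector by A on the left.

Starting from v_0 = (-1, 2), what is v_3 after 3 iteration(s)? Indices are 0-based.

v_3 = (1, -30)

v_0 = (-1, 2).
v_1 = A·v_0 = (1, -6).
v_2 = A·v_1 = (-1, 14).
v_3 = A·v_2 = (1, -30).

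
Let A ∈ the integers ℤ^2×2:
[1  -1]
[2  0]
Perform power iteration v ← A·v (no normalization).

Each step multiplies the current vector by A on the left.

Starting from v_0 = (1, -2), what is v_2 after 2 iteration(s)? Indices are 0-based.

v_0 = (1, -2).
v_1 = A·v_0 = (3, 2).
v_2 = A·v_1 = (1, 6).

v_2 = (1, 6)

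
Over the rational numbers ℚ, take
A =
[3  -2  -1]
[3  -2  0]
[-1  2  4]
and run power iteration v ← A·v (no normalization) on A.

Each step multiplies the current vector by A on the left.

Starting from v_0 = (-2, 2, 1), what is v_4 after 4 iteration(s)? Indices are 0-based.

v_0 = (-2, 2, 1).
v_1 = A·v_0 = (-11, -10, 10).
v_2 = A·v_1 = (-23, -13, 31).
v_3 = A·v_2 = (-74, -43, 121).
v_4 = A·v_3 = (-257, -136, 472).

v_4 = (-257, -136, 472)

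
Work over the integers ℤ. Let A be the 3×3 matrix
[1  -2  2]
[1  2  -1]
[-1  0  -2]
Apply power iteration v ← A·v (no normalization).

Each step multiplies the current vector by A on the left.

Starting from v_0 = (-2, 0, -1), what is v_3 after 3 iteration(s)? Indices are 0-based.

v_3 = (18, -10, 2)

v_0 = (-2, 0, -1).
v_1 = A·v_0 = (-4, -1, 4).
v_2 = A·v_1 = (6, -10, -4).
v_3 = A·v_2 = (18, -10, 2).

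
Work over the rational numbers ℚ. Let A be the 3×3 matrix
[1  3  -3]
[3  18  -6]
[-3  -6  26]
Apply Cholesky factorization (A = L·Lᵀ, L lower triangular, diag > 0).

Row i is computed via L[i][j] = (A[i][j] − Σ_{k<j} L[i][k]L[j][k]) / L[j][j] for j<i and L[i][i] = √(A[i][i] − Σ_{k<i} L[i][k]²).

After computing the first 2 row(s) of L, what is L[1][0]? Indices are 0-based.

Step 1: L[0][0] = √(1) = 1.
  L[1][0] = (3) / L[0][0] = 3.
Step 2: L[1][1] = √(9) = 3.

L[1][0] = 3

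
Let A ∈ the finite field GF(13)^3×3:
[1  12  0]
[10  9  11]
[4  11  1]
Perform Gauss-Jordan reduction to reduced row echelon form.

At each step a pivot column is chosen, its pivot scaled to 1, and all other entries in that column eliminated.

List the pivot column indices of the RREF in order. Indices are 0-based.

pivot columns: 0, 1, 2

[1] R0 /= 1  ⇒  (1, 12, 0)
     R1 -= 10·R0  ⇒  (0, 6, 11)
     R2 -= 4·R0  ⇒  (0, 2, 1)
[2] R1 /= 6  ⇒  (0, 1, 4)
     R0 -= 12·R1  ⇒  (1, 0, 4)
     R2 -= 2·R1  ⇒  (0, 0, 6)
[3] R2 /= 6  ⇒  (0, 0, 1)
     R0 -= 4·R2  ⇒  (1, 0, 0)
     R1 -= 4·R2  ⇒  (0, 1, 0)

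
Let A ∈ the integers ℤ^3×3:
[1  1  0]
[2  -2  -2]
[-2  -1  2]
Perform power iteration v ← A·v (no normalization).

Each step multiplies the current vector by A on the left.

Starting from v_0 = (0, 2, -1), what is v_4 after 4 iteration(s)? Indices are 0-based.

v_4 = (4, 128, -92)

v_0 = (0, 2, -1).
v_1 = A·v_0 = (2, -2, -4).
v_2 = A·v_1 = (0, 16, -10).
v_3 = A·v_2 = (16, -12, -36).
v_4 = A·v_3 = (4, 128, -92).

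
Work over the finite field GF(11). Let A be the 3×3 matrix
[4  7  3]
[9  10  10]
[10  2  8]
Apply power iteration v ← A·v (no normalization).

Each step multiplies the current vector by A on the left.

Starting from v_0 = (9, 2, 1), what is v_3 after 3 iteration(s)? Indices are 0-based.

v_0 = (9, 2, 1).
v_1 = A·v_0 = (9, 1, 3).
v_2 = A·v_1 = (8, 0, 6).
v_3 = A·v_2 = (6, 0, 7).

v_3 = (6, 0, 7)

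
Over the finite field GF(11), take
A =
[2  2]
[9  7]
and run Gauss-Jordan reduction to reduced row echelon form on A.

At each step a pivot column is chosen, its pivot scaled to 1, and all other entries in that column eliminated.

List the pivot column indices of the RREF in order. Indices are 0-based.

pivot columns: 0, 1

pivot(0,0)=2: scale R0 → (1, 1)
  clear (1,0): R1 −= (9)R0 → (0, 9)
pivot(1,1)=9: scale R1 → (0, 1)
  clear (0,1): R0 −= (1)R1 → (1, 0)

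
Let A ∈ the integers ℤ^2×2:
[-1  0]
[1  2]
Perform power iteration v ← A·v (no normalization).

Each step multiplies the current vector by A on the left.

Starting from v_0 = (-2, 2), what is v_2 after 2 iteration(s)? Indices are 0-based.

v_2 = (-2, 6)

v_0 = (-2, 2).
v_1 = A·v_0 = (2, 2).
v_2 = A·v_1 = (-2, 6).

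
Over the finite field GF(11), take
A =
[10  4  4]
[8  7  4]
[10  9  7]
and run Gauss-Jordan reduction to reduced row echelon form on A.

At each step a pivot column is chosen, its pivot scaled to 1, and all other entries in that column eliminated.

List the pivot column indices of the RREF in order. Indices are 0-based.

pivot columns: 0, 1, 2

step 1: normalize row 0 (÷10) = (1, 7, 7)
  row 1: subtract 8×row0 = (0, 6, 3)
  row 2: subtract 10×row0 = (0, 5, 3)
step 2: normalize row 1 (÷6) = (0, 1, 6)
  row 0: subtract 7×row1 = (1, 0, 9)
  row 2: subtract 5×row1 = (0, 0, 6)
step 3: normalize row 2 (÷6) = (0, 0, 1)
  row 0: subtract 9×row2 = (1, 0, 0)
  row 1: subtract 6×row2 = (0, 1, 0)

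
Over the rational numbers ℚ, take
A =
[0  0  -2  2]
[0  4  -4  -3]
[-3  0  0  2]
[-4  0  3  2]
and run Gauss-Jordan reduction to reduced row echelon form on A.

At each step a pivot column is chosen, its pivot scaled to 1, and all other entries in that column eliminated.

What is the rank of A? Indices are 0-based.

rank = 4

pivot(0,0): swap R0↔R2
pivot(0,0)=-3: scale R0 → (1, 0, 0, -2/3)
  clear (3,0): R3 −= (-4)R0 → (0, 0, 3, -2/3)
pivot(1,1)=4: scale R1 → (0, 1, -1, -3/4)
pivot(2,2)=-2: scale R2 → (0, 0, 1, -1)
  clear (1,2): R1 −= (-1)R2 → (0, 1, 0, -7/4)
  clear (3,2): R3 −= (3)R2 → (0, 0, 0, 7/3)
pivot(3,3)=7/3: scale R3 → (0, 0, 0, 1)
  clear (0,3): R0 −= (-2/3)R3 → (1, 0, 0, 0)
  clear (1,3): R1 −= (-7/4)R3 → (0, 1, 0, 0)
  clear (2,3): R2 −= (-1)R3 → (0, 0, 1, 0)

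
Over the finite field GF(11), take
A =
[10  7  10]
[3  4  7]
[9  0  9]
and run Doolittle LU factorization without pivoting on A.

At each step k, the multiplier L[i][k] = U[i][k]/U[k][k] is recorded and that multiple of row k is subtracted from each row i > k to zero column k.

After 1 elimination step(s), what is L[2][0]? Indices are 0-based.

k=0: U[0][0]=10
  eliminate (1,0): mult=8, new row 1: (0, 3, 4); set L[1][0]=8
  eliminate (2,0): mult=2, new row 2: (0, 8, 0); set L[2][0]=2

L[2][0] = 2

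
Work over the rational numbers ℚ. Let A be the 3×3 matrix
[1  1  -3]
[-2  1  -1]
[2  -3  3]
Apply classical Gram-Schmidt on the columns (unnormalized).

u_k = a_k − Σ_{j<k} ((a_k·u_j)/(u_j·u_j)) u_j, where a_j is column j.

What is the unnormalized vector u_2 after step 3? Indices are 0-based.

u_2 = (-16/25, -4/5, -12/25)

Step 1: u_0 = a_0 = (1, -2, 2).
Step 2: u_1 = a_1 − (-7/9)·u_0 = (16/9, -5/9, -13/9).
Step 3: u_2 = a_2 − (5/9)·u_0 − (-41/25)·u_1 = (-16/25, -4/5, -12/25).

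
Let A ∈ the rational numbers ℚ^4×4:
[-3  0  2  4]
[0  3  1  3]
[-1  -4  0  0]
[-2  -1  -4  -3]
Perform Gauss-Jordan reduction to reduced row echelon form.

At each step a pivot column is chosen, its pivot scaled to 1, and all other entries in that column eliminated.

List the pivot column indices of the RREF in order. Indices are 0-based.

[1] R0 /= -3  ⇒  (1, 0, -2/3, -4/3)
     R2 -= -1·R0  ⇒  (0, -4, -2/3, -4/3)
     R3 -= -2·R0  ⇒  (0, -1, -16/3, -17/3)
[2] R1 /= 3  ⇒  (0, 1, 1/3, 1)
     R2 -= -4·R1  ⇒  (0, 0, 2/3, 8/3)
     R3 -= -1·R1  ⇒  (0, 0, -5, -14/3)
[3] R2 /= 2/3  ⇒  (0, 0, 1, 4)
     R0 -= -2/3·R2  ⇒  (1, 0, 0, 4/3)
     R1 -= 1/3·R2  ⇒  (0, 1, 0, -1/3)
     R3 -= -5·R2  ⇒  (0, 0, 0, 46/3)
[4] R3 /= 46/3  ⇒  (0, 0, 0, 1)
     R0 -= 4/3·R3  ⇒  (1, 0, 0, 0)
     R1 -= -1/3·R3  ⇒  (0, 1, 0, 0)
     R2 -= 4·R3  ⇒  (0, 0, 1, 0)

pivot columns: 0, 1, 2, 3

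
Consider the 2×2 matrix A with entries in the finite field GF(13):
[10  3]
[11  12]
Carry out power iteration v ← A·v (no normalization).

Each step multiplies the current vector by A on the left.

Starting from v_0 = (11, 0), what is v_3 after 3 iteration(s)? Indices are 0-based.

v_3 = (9, 2)

v_0 = (11, 0).
v_1 = A·v_0 = (6, 4).
v_2 = A·v_1 = (7, 10).
v_3 = A·v_2 = (9, 2).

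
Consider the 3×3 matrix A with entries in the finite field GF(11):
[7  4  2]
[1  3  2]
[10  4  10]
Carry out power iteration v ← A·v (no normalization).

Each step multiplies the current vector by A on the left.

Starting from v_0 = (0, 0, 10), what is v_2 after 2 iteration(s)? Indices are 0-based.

v_2 = (2, 5, 4)

v_0 = (0, 0, 10).
v_1 = A·v_0 = (9, 9, 1).
v_2 = A·v_1 = (2, 5, 4).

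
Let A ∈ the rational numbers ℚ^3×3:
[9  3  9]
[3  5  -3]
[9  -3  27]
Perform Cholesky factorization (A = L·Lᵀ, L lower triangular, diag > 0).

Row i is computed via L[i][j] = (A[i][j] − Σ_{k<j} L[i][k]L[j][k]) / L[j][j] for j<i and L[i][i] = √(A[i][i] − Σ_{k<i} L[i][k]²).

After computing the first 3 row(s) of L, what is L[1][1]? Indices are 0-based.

L[1][1] = 2

Step 1: L[0][0] = √(9) = 3.
  L[1][0] = (3) / L[0][0] = 1.
Step 2: L[1][1] = √(4) = 2.
  L[2][0] = (9) / L[0][0] = 3.
  L[2][1] = (-6) / L[1][1] = -3.
Step 3: L[2][2] = √(9) = 3.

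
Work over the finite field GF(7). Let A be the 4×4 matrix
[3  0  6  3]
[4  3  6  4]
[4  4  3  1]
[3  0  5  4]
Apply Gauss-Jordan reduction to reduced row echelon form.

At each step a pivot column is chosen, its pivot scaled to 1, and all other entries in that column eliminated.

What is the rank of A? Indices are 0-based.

pivot(0,0)=3: scale R0 → (1, 0, 2, 1)
  clear (1,0): R1 −= (4)R0 → (0, 3, 5, 0)
  clear (2,0): R2 −= (4)R0 → (0, 4, 2, 4)
  clear (3,0): R3 −= (3)R0 → (0, 0, 6, 1)
pivot(1,1)=3: scale R1 → (0, 1, 4, 0)
  clear (2,1): R2 −= (4)R1 → (0, 0, 0, 4)
pivot(2,2): swap R2↔R3
pivot(2,2)=6: scale R2 → (0, 0, 1, 6)
  clear (0,2): R0 −= (2)R2 → (1, 0, 0, 3)
  clear (1,2): R1 −= (4)R2 → (0, 1, 0, 4)
pivot(3,3)=4: scale R3 → (0, 0, 0, 1)
  clear (0,3): R0 −= (3)R3 → (1, 0, 0, 0)
  clear (1,3): R1 −= (4)R3 → (0, 1, 0, 0)
  clear (2,3): R2 −= (6)R3 → (0, 0, 1, 0)

rank = 4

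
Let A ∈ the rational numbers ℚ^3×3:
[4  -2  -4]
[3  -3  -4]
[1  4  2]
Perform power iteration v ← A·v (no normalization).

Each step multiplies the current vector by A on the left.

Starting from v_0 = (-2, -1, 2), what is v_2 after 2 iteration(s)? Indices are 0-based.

v_0 = (-2, -1, 2).
v_1 = A·v_0 = (-14, -11, -2).
v_2 = A·v_1 = (-26, -1, -62).

v_2 = (-26, -1, -62)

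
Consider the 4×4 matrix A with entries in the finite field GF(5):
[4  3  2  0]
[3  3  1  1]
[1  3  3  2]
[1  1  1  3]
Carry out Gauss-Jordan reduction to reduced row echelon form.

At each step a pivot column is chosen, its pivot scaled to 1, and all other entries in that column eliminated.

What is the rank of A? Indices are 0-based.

pivot(0,0)=4: scale R0 → (1, 2, 3, 0)
  clear (1,0): R1 −= (3)R0 → (0, 2, 2, 1)
  clear (2,0): R2 −= (1)R0 → (0, 1, 0, 2)
  clear (3,0): R3 −= (1)R0 → (0, 4, 3, 3)
pivot(1,1)=2: scale R1 → (0, 1, 1, 3)
  clear (0,1): R0 −= (2)R1 → (1, 0, 1, 4)
  clear (2,1): R2 −= (1)R1 → (0, 0, 4, 4)
  clear (3,1): R3 −= (4)R1 → (0, 0, 4, 1)
pivot(2,2)=4: scale R2 → (0, 0, 1, 1)
  clear (0,2): R0 −= (1)R2 → (1, 0, 0, 3)
  clear (1,2): R1 −= (1)R2 → (0, 1, 0, 2)
  clear (3,2): R3 −= (4)R2 → (0, 0, 0, 2)
pivot(3,3)=2: scale R3 → (0, 0, 0, 1)
  clear (0,3): R0 −= (3)R3 → (1, 0, 0, 0)
  clear (1,3): R1 −= (2)R3 → (0, 1, 0, 0)
  clear (2,3): R2 −= (1)R3 → (0, 0, 1, 0)

rank = 4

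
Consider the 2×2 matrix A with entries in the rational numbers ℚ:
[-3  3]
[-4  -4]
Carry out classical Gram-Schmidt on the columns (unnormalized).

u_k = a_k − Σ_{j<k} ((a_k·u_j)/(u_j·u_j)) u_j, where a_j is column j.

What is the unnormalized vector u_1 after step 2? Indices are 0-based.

Step 1: u_0 = a_0 = (-3, -4).
Step 2: u_1 = a_1 − (7/25)·u_0 = (96/25, -72/25).

u_1 = (96/25, -72/25)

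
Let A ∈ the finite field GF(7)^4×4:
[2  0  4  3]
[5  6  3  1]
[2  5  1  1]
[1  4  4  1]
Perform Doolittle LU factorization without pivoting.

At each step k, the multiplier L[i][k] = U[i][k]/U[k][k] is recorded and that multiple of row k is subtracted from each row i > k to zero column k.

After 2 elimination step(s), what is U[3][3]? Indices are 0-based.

Step 1: pivot at (0,0) is 2.
  row1 ← row1 − (6)·row0  ⇒  L[1][0]=6, U row1=(0, 6, 0, 4)
  row2 ← row2 − (1)·row0  ⇒  L[2][0]=1, U row2=(0, 5, 4, 5)
  row3 ← row3 − (4)·row0  ⇒  L[3][0]=4, U row3=(0, 4, 2, 3)
Step 2: pivot at (1,1) is 6.
  row2 ← row2 − (2)·row1  ⇒  L[2][1]=2, U row2=(0, 0, 4, 4)
  row3 ← row3 − (3)·row1  ⇒  L[3][1]=3, U row3=(0, 0, 2, 5)

U[3][3] = 5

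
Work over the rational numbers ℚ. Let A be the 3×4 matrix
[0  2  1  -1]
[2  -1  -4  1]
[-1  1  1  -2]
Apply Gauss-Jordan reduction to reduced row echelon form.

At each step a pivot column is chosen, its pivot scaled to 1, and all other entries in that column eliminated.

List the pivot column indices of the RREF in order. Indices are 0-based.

pivot columns: 0, 1, 2

[1] R0 <-> R1
[1] R0 /= 2  ⇒  (1, -1/2, -2, 1/2)
     R2 -= -1·R0  ⇒  (0, 1/2, -1, -3/2)
[2] R1 /= 2  ⇒  (0, 1, 1/2, -1/2)
     R0 -= -1/2·R1  ⇒  (1, 0, -7/4, 1/4)
     R2 -= 1/2·R1  ⇒  (0, 0, -5/4, -5/4)
[3] R2 /= -5/4  ⇒  (0, 0, 1, 1)
     R0 -= -7/4·R2  ⇒  (1, 0, 0, 2)
     R1 -= 1/2·R2  ⇒  (0, 1, 0, -1)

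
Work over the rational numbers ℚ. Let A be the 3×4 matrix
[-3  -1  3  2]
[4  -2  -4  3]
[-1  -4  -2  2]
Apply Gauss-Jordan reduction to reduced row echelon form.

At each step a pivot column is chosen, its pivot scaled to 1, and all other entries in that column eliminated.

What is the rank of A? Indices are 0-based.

step 1: normalize row 0 (÷-3) = (1, 1/3, -1, -2/3)
  row 1: subtract 4×row0 = (0, -10/3, 0, 17/3)
  row 2: subtract -1×row0 = (0, -11/3, -3, 4/3)
step 2: normalize row 1 (÷-10/3) = (0, 1, 0, -17/10)
  row 0: subtract 1/3×row1 = (1, 0, -1, -1/10)
  row 2: subtract -11/3×row1 = (0, 0, -3, -49/10)
step 3: normalize row 2 (÷-3) = (0, 0, 1, 49/30)
  row 0: subtract -1×row2 = (1, 0, 0, 23/15)

rank = 3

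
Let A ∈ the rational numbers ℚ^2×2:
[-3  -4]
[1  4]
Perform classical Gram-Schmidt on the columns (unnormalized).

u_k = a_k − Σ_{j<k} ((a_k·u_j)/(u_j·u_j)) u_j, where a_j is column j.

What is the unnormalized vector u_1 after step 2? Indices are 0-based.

Step 1: u_0 = a_0 = (-3, 1).
Step 2: u_1 = a_1 − (8/5)·u_0 = (4/5, 12/5).

u_1 = (4/5, 12/5)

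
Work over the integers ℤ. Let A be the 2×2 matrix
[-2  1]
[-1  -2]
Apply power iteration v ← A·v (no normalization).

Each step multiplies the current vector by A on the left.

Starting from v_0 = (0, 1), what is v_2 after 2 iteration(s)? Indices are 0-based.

v_0 = (0, 1).
v_1 = A·v_0 = (1, -2).
v_2 = A·v_1 = (-4, 3).

v_2 = (-4, 3)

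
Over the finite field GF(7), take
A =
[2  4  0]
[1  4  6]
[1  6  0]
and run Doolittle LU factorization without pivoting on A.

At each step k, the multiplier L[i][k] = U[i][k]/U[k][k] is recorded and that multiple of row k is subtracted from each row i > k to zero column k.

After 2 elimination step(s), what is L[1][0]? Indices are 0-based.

L[1][0] = 4

Step 1: pivot at (0,0) is 2.
  row1 ← row1 − (4)·row0  ⇒  L[1][0]=4, U row1=(0, 2, 6)
  row2 ← row2 − (4)·row0  ⇒  L[2][0]=4, U row2=(0, 4, 0)
Step 2: pivot at (1,1) is 2.
  row2 ← row2 − (2)·row1  ⇒  L[2][1]=2, U row2=(0, 0, 2)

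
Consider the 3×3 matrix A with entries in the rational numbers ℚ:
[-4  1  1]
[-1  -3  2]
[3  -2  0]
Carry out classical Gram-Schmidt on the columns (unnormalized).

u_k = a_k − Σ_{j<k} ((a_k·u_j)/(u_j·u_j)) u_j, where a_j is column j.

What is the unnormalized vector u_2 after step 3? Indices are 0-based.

u_2 = (11/315, -1/63, 13/315)

Step 1: u_0 = a_0 = (-4, -1, 3).
Step 2: u_1 = a_1 − (-7/26)·u_0 = (-1/13, -85/26, -31/26).
Step 3: u_2 = a_2 − (-3/13)·u_0 − (-172/315)·u_1 = (11/315, -1/63, 13/315).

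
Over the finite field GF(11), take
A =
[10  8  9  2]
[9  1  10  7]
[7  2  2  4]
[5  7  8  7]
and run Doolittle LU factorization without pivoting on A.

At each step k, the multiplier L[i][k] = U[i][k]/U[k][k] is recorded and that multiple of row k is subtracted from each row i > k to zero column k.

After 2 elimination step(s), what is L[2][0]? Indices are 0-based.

k=0: U[0][0]=10
  eliminate (1,0): mult=2, new row 1: (0, 7, 3, 3); set L[1][0]=2
  eliminate (2,0): mult=4, new row 2: (0, 3, 10, 7); set L[2][0]=4
  eliminate (3,0): mult=6, new row 3: (0, 3, 9, 6); set L[3][0]=6
k=1: U[1][1]=7
  eliminate (2,1): mult=2, new row 2: (0, 0, 4, 1); set L[2][1]=2
  eliminate (3,1): mult=2, new row 3: (0, 0, 3, 0); set L[3][1]=2

L[2][0] = 4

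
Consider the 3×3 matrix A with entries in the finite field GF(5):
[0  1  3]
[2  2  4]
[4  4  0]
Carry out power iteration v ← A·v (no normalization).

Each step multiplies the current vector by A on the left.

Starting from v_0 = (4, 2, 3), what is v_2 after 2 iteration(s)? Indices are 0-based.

v_0 = (4, 2, 3).
v_1 = A·v_0 = (1, 4, 4).
v_2 = A·v_1 = (1, 1, 0).

v_2 = (1, 1, 0)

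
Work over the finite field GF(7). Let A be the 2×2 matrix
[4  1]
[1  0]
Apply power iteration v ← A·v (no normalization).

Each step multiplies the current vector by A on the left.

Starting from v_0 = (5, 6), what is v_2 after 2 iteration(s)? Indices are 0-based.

v_0 = (5, 6).
v_1 = A·v_0 = (5, 5).
v_2 = A·v_1 = (4, 5).

v_2 = (4, 5)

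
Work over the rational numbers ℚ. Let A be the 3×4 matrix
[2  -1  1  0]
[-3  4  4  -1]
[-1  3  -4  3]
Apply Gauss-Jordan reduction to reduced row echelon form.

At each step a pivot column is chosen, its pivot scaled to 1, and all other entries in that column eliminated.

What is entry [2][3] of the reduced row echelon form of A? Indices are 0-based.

[1] R0 /= 2  ⇒  (1, -1/2, 1/2, 0)
     R1 -= -3·R0  ⇒  (0, 5/2, 11/2, -1)
     R2 -= -1·R0  ⇒  (0, 5/2, -7/2, 3)
[2] R1 /= 5/2  ⇒  (0, 1, 11/5, -2/5)
     R0 -= -1/2·R1  ⇒  (1, 0, 8/5, -1/5)
     R2 -= 5/2·R1  ⇒  (0, 0, -9, 4)
[3] R2 /= -9  ⇒  (0, 0, 1, -4/9)
     R0 -= 8/5·R2  ⇒  (1, 0, 0, 23/45)
     R1 -= 11/5·R2  ⇒  (0, 1, 0, 26/45)

M[2][3] = -4/9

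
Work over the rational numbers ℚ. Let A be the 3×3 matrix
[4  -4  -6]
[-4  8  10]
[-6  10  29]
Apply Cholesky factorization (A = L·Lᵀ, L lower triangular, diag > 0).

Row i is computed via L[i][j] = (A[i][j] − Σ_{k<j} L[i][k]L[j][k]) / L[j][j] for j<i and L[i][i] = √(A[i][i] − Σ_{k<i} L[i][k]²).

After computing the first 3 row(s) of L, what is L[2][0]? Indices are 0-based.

Step 1: L[0][0] = √(4) = 2.
  L[1][0] = (-4) / L[0][0] = -2.
Step 2: L[1][1] = √(4) = 2.
  L[2][0] = (-6) / L[0][0] = -3.
  L[2][1] = (4) / L[1][1] = 2.
Step 3: L[2][2] = √(16) = 4.

L[2][0] = -3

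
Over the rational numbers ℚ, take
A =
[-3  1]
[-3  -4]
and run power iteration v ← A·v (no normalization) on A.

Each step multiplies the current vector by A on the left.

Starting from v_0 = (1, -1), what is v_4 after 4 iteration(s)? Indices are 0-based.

v_4 = (22, 377)

v_0 = (1, -1).
v_1 = A·v_0 = (-4, 1).
v_2 = A·v_1 = (13, 8).
v_3 = A·v_2 = (-31, -71).
v_4 = A·v_3 = (22, 377).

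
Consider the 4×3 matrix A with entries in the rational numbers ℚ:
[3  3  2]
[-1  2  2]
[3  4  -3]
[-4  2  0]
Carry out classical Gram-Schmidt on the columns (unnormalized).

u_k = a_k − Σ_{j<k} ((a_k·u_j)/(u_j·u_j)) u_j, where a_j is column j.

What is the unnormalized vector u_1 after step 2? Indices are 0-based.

Step 1: u_0 = a_0 = (3, -1, 3, -4).
Step 2: u_1 = a_1 − (11/35)·u_0 = (72/35, 81/35, 107/35, 114/35).

u_1 = (72/35, 81/35, 107/35, 114/35)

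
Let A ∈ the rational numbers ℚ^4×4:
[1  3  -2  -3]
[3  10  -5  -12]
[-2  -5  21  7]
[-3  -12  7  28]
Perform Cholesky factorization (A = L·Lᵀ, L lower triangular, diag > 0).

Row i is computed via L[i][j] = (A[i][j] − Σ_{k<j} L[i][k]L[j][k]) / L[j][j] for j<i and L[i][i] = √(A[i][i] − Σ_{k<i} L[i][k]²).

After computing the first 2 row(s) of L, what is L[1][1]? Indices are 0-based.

L[1][1] = 1

Step 1: L[0][0] = √(1) = 1.
  L[1][0] = (3) / L[0][0] = 3.
Step 2: L[1][1] = √(1) = 1.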